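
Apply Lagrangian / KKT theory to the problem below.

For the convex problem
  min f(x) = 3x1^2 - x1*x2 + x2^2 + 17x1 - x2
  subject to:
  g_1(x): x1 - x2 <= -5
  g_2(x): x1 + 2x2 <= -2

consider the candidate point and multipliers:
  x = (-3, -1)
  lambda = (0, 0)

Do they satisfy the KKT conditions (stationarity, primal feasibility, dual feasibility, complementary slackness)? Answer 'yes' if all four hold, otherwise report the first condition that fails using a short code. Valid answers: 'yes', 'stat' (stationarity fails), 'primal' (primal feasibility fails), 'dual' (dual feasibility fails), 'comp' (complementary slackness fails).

Gradient of f: grad f(x) = Q x + c = (0, 0)
Constraint values g_i(x) = a_i^T x - b_i:
  g_1((-3, -1)) = 3
  g_2((-3, -1)) = -3
Stationarity residual: grad f(x) + sum_i lambda_i a_i = (0, 0)
  -> stationarity OK
Primal feasibility (all g_i <= 0): FAILS
Dual feasibility (all lambda_i >= 0): OK
Complementary slackness (lambda_i * g_i(x) = 0 for all i): OK

Verdict: the first failing condition is primal_feasibility -> primal.

primal


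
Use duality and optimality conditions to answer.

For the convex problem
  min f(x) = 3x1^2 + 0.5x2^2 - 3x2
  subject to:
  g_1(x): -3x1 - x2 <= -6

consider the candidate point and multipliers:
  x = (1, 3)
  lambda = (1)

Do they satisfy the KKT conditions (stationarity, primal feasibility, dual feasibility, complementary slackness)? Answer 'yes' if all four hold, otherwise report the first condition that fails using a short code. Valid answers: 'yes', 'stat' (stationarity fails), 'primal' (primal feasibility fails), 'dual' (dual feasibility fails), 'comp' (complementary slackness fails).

Gradient of f: grad f(x) = Q x + c = (6, 0)
Constraint values g_i(x) = a_i^T x - b_i:
  g_1((1, 3)) = 0
Stationarity residual: grad f(x) + sum_i lambda_i a_i = (3, -1)
  -> stationarity FAILS
Primal feasibility (all g_i <= 0): OK
Dual feasibility (all lambda_i >= 0): OK
Complementary slackness (lambda_i * g_i(x) = 0 for all i): OK

Verdict: the first failing condition is stationarity -> stat.

stat


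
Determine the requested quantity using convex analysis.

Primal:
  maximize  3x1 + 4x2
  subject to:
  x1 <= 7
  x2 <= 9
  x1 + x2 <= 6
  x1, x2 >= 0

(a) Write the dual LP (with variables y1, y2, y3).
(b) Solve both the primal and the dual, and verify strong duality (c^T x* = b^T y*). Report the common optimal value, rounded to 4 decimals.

The standard primal-dual pair for 'max c^T x s.t. A x <= b, x >= 0' is:
  Dual:  min b^T y  s.t.  A^T y >= c,  y >= 0.

So the dual LP is:
  minimize  7y1 + 9y2 + 6y3
  subject to:
    y1 + y3 >= 3
    y2 + y3 >= 4
    y1, y2, y3 >= 0

Solving the primal: x* = (0, 6).
  primal value c^T x* = 24.
Solving the dual: y* = (0, 0, 4).
  dual value b^T y* = 24.
Strong duality: c^T x* = b^T y*. Confirmed.

24


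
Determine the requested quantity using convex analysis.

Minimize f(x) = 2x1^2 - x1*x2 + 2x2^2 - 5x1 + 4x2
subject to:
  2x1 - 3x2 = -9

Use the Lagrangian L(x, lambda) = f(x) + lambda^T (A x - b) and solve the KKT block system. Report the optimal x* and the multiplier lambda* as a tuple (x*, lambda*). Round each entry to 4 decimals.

Form the Lagrangian:
  L(x, lambda) = (1/2) x^T Q x + c^T x + lambda^T (A x - b)
Stationarity (grad_x L = 0): Q x + c + A^T lambda = 0.
Primal feasibility: A x = b.

This gives the KKT block system:
  [ Q   A^T ] [ x     ]   [-c ]
  [ A    0  ] [ lambda ] = [ b ]

Solving the linear system:
  x*      = (-0.6, 2.6)
  lambda* = (5)
  f(x*)   = 29.2

x* = (-0.6, 2.6), lambda* = (5)


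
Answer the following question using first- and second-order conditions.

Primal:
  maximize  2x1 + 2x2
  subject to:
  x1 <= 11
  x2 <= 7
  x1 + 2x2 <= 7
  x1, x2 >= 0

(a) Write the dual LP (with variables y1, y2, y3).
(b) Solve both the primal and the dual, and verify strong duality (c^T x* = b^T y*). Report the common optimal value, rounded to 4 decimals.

The standard primal-dual pair for 'max c^T x s.t. A x <= b, x >= 0' is:
  Dual:  min b^T y  s.t.  A^T y >= c,  y >= 0.

So the dual LP is:
  minimize  11y1 + 7y2 + 7y3
  subject to:
    y1 + y3 >= 2
    y2 + 2y3 >= 2
    y1, y2, y3 >= 0

Solving the primal: x* = (7, 0).
  primal value c^T x* = 14.
Solving the dual: y* = (0, 0, 2).
  dual value b^T y* = 14.
Strong duality: c^T x* = b^T y*. Confirmed.

14


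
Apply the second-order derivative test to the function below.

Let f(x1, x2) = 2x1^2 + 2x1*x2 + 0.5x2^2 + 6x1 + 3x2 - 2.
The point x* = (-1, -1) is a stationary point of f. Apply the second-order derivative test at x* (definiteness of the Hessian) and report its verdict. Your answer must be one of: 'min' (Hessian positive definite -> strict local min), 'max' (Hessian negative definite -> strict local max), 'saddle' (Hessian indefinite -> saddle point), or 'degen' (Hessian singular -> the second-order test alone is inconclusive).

Compute the Hessian H = grad^2 f:
  H = [[4, 2], [2, 1]]
Verify stationarity: grad f(x*) = H x* + g = (0, 0).
Eigenvalues of H: 0, 5.
H has a zero eigenvalue (singular; positive semidefinite but not definite), so H is neither positive definite, negative definite, nor indefinite. The second-order test alone is inconclusive -> degen.
(Indeed, f is constant along the null direction of H through x*, so x* is not a strict local extremum.)

degen


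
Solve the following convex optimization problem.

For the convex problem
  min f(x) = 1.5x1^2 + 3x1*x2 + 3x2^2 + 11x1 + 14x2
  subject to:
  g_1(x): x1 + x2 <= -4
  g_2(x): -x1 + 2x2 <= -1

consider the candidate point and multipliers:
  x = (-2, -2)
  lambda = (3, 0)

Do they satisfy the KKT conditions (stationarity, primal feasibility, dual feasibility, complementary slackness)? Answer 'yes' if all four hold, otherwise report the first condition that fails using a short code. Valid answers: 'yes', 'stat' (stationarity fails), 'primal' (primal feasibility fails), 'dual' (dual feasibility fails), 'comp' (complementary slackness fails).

Gradient of f: grad f(x) = Q x + c = (-1, -4)
Constraint values g_i(x) = a_i^T x - b_i:
  g_1((-2, -2)) = 0
  g_2((-2, -2)) = -1
Stationarity residual: grad f(x) + sum_i lambda_i a_i = (2, -1)
  -> stationarity FAILS
Primal feasibility (all g_i <= 0): OK
Dual feasibility (all lambda_i >= 0): OK
Complementary slackness (lambda_i * g_i(x) = 0 for all i): OK

Verdict: the first failing condition is stationarity -> stat.

stat


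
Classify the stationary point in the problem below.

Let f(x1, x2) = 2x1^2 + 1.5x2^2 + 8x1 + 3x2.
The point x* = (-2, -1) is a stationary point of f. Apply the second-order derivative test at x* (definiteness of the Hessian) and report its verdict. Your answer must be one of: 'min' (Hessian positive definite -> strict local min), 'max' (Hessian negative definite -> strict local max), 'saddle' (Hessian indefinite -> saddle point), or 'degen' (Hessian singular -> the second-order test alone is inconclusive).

Compute the Hessian H = grad^2 f:
  H = [[4, 0], [0, 3]]
Verify stationarity: grad f(x*) = H x* + g = (0, 0).
Eigenvalues of H: 3, 4.
Both eigenvalues > 0, so H is positive definite -> x* is a strict local min.

min


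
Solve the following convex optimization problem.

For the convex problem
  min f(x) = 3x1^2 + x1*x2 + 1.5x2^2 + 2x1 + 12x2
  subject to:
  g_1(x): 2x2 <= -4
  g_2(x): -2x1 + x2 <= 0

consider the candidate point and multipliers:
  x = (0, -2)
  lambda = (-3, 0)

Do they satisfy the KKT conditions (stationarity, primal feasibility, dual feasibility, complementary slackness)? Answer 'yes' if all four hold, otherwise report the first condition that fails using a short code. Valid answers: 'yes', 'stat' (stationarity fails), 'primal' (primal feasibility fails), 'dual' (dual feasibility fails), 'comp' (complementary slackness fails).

Gradient of f: grad f(x) = Q x + c = (0, 6)
Constraint values g_i(x) = a_i^T x - b_i:
  g_1((0, -2)) = 0
  g_2((0, -2)) = -2
Stationarity residual: grad f(x) + sum_i lambda_i a_i = (0, 0)
  -> stationarity OK
Primal feasibility (all g_i <= 0): OK
Dual feasibility (all lambda_i >= 0): FAILS
Complementary slackness (lambda_i * g_i(x) = 0 for all i): OK

Verdict: the first failing condition is dual_feasibility -> dual.

dual


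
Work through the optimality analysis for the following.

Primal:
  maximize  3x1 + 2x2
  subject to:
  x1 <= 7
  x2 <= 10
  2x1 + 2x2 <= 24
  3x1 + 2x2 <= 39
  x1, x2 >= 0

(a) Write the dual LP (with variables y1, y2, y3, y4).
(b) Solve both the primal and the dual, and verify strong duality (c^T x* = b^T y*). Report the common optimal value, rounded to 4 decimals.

The standard primal-dual pair for 'max c^T x s.t. A x <= b, x >= 0' is:
  Dual:  min b^T y  s.t.  A^T y >= c,  y >= 0.

So the dual LP is:
  minimize  7y1 + 10y2 + 24y3 + 39y4
  subject to:
    y1 + 2y3 + 3y4 >= 3
    y2 + 2y3 + 2y4 >= 2
    y1, y2, y3, y4 >= 0

Solving the primal: x* = (7, 5).
  primal value c^T x* = 31.
Solving the dual: y* = (1, 0, 1, 0).
  dual value b^T y* = 31.
Strong duality: c^T x* = b^T y*. Confirmed.

31


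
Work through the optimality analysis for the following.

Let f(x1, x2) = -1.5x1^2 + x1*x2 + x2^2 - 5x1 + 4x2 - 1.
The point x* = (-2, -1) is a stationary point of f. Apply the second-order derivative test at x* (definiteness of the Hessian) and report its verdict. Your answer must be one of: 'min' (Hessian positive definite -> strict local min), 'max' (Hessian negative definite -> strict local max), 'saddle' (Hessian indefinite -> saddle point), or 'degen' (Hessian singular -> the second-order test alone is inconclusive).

Compute the Hessian H = grad^2 f:
  H = [[-3, 1], [1, 2]]
Verify stationarity: grad f(x*) = H x* + g = (0, 0).
Eigenvalues of H: -3.1926, 2.1926.
Eigenvalues have mixed signs, so H is indefinite -> x* is a saddle point.

saddle


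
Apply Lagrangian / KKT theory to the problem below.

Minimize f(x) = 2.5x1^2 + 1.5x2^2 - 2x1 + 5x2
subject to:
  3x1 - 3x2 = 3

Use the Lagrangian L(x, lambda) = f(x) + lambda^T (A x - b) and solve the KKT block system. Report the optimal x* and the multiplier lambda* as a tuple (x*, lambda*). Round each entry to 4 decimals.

Form the Lagrangian:
  L(x, lambda) = (1/2) x^T Q x + c^T x + lambda^T (A x - b)
Stationarity (grad_x L = 0): Q x + c + A^T lambda = 0.
Primal feasibility: A x = b.

This gives the KKT block system:
  [ Q   A^T ] [ x     ]   [-c ]
  [ A    0  ] [ lambda ] = [ b ]

Solving the linear system:
  x*      = (0, -1)
  lambda* = (0.6667)
  f(x*)   = -3.5

x* = (0, -1), lambda* = (0.6667)


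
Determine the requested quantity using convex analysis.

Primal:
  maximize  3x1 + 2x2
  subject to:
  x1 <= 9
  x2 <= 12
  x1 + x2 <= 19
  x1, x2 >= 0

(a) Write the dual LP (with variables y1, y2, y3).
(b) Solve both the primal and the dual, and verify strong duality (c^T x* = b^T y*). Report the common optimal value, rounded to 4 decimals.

The standard primal-dual pair for 'max c^T x s.t. A x <= b, x >= 0' is:
  Dual:  min b^T y  s.t.  A^T y >= c,  y >= 0.

So the dual LP is:
  minimize  9y1 + 12y2 + 19y3
  subject to:
    y1 + y3 >= 3
    y2 + y3 >= 2
    y1, y2, y3 >= 0

Solving the primal: x* = (9, 10).
  primal value c^T x* = 47.
Solving the dual: y* = (1, 0, 2).
  dual value b^T y* = 47.
Strong duality: c^T x* = b^T y*. Confirmed.

47


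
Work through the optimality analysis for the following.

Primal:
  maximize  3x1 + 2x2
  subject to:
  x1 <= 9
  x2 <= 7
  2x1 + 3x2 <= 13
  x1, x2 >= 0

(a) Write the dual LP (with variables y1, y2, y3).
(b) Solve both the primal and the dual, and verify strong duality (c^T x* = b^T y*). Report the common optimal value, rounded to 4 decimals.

The standard primal-dual pair for 'max c^T x s.t. A x <= b, x >= 0' is:
  Dual:  min b^T y  s.t.  A^T y >= c,  y >= 0.

So the dual LP is:
  minimize  9y1 + 7y2 + 13y3
  subject to:
    y1 + 2y3 >= 3
    y2 + 3y3 >= 2
    y1, y2, y3 >= 0

Solving the primal: x* = (6.5, 0).
  primal value c^T x* = 19.5.
Solving the dual: y* = (0, 0, 1.5).
  dual value b^T y* = 19.5.
Strong duality: c^T x* = b^T y*. Confirmed.

19.5


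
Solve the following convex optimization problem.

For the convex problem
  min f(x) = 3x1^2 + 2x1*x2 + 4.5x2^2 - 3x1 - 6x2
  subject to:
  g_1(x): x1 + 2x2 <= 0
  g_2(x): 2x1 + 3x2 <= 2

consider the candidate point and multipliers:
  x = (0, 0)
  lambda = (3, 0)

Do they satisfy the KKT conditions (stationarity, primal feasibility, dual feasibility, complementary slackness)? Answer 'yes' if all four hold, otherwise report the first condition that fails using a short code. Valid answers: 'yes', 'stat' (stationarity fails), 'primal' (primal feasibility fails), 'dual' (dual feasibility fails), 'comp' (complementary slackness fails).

Gradient of f: grad f(x) = Q x + c = (-3, -6)
Constraint values g_i(x) = a_i^T x - b_i:
  g_1((0, 0)) = 0
  g_2((0, 0)) = -2
Stationarity residual: grad f(x) + sum_i lambda_i a_i = (0, 0)
  -> stationarity OK
Primal feasibility (all g_i <= 0): OK
Dual feasibility (all lambda_i >= 0): OK
Complementary slackness (lambda_i * g_i(x) = 0 for all i): OK

Verdict: yes, KKT holds.

yes


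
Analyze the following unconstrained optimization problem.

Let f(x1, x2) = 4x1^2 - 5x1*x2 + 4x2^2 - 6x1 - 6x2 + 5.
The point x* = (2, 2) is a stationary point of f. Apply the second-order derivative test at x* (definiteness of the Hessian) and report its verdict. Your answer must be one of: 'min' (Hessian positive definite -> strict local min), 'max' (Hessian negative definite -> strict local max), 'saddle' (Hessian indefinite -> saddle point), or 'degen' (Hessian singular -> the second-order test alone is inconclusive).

Compute the Hessian H = grad^2 f:
  H = [[8, -5], [-5, 8]]
Verify stationarity: grad f(x*) = H x* + g = (0, 0).
Eigenvalues of H: 3, 13.
Both eigenvalues > 0, so H is positive definite -> x* is a strict local min.

min


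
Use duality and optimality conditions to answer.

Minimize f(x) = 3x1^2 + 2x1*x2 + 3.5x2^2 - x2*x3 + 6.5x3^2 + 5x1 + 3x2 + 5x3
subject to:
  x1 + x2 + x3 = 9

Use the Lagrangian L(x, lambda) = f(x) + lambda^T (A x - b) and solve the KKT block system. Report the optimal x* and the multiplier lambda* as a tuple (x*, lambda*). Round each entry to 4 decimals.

Form the Lagrangian:
  L(x, lambda) = (1/2) x^T Q x + c^T x + lambda^T (A x - b)
Stationarity (grad_x L = 0): Q x + c + A^T lambda = 0.
Primal feasibility: A x = b.

This gives the KKT block system:
  [ Q   A^T ] [ x     ]   [-c ]
  [ A    0  ] [ lambda ] = [ b ]

Solving the linear system:
  x*      = (3.2469, 3.4568, 2.2963)
  lambda* = (-31.3951)
  f(x*)   = 160.321

x* = (3.2469, 3.4568, 2.2963), lambda* = (-31.3951)


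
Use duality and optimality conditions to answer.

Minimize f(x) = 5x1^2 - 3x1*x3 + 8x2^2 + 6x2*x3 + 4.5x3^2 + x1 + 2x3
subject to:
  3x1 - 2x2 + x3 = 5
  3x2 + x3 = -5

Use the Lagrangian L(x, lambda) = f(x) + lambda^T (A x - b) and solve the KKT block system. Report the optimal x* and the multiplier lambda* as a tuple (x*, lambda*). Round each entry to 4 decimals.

Form the Lagrangian:
  L(x, lambda) = (1/2) x^T Q x + c^T x + lambda^T (A x - b)
Stationarity (grad_x L = 0): Q x + c + A^T lambda = 0.
Primal feasibility: A x = b.

This gives the KKT block system:
  [ Q   A^T ] [ x     ]   [-c ]
  [ A    0  ] [ lambda ] = [ b ]

Solving the linear system:
  x*      = (0.3695, -1.7783, 0.3349)
  lambda* = (-1.2301, 7.9944)
  f(x*)   = 23.5809

x* = (0.3695, -1.7783, 0.3349), lambda* = (-1.2301, 7.9944)


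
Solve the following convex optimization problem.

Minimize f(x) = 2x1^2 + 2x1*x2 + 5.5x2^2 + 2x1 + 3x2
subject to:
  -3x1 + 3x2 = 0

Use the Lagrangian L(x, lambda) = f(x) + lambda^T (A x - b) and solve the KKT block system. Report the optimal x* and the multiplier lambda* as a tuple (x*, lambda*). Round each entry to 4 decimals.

Form the Lagrangian:
  L(x, lambda) = (1/2) x^T Q x + c^T x + lambda^T (A x - b)
Stationarity (grad_x L = 0): Q x + c + A^T lambda = 0.
Primal feasibility: A x = b.

This gives the KKT block system:
  [ Q   A^T ] [ x     ]   [-c ]
  [ A    0  ] [ lambda ] = [ b ]

Solving the linear system:
  x*      = (-0.2632, -0.2632)
  lambda* = (0.1404)
  f(x*)   = -0.6579

x* = (-0.2632, -0.2632), lambda* = (0.1404)


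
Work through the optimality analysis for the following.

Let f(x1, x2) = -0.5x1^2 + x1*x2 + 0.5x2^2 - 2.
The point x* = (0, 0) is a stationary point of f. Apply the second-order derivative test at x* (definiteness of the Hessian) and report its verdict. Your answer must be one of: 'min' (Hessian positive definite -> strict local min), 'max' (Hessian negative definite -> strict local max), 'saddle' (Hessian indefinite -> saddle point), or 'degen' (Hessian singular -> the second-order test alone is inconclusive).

Compute the Hessian H = grad^2 f:
  H = [[-1, 1], [1, 1]]
Verify stationarity: grad f(x*) = H x* + g = (0, 0).
Eigenvalues of H: -1.4142, 1.4142.
Eigenvalues have mixed signs, so H is indefinite -> x* is a saddle point.

saddle


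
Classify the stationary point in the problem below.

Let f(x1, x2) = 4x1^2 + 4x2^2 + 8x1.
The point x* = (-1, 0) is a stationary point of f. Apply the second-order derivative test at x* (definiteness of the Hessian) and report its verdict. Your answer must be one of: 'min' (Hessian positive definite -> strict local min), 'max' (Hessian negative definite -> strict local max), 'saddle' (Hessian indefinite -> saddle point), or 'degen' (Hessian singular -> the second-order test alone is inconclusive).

Compute the Hessian H = grad^2 f:
  H = [[8, 0], [0, 8]]
Verify stationarity: grad f(x*) = H x* + g = (0, 0).
Eigenvalues of H: 8, 8.
Both eigenvalues > 0, so H is positive definite -> x* is a strict local min.

min


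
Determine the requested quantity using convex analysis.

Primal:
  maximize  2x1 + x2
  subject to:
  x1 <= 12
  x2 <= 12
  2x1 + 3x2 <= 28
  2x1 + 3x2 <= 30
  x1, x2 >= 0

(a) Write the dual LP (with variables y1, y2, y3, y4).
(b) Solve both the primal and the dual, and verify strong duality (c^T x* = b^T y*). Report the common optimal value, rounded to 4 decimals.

The standard primal-dual pair for 'max c^T x s.t. A x <= b, x >= 0' is:
  Dual:  min b^T y  s.t.  A^T y >= c,  y >= 0.

So the dual LP is:
  minimize  12y1 + 12y2 + 28y3 + 30y4
  subject to:
    y1 + 2y3 + 2y4 >= 2
    y2 + 3y3 + 3y4 >= 1
    y1, y2, y3, y4 >= 0

Solving the primal: x* = (12, 1.3333).
  primal value c^T x* = 25.3333.
Solving the dual: y* = (1.3333, 0, 0.3333, 0).
  dual value b^T y* = 25.3333.
Strong duality: c^T x* = b^T y*. Confirmed.

25.3333


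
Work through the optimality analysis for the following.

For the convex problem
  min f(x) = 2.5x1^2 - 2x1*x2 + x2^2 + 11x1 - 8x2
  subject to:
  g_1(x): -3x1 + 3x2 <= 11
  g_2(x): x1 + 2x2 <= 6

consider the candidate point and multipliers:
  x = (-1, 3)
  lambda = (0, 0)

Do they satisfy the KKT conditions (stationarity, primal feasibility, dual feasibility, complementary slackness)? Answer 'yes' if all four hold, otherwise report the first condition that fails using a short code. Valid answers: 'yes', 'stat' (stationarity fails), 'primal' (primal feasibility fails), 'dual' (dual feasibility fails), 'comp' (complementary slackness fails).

Gradient of f: grad f(x) = Q x + c = (0, 0)
Constraint values g_i(x) = a_i^T x - b_i:
  g_1((-1, 3)) = 1
  g_2((-1, 3)) = -1
Stationarity residual: grad f(x) + sum_i lambda_i a_i = (0, 0)
  -> stationarity OK
Primal feasibility (all g_i <= 0): FAILS
Dual feasibility (all lambda_i >= 0): OK
Complementary slackness (lambda_i * g_i(x) = 0 for all i): OK

Verdict: the first failing condition is primal_feasibility -> primal.

primal


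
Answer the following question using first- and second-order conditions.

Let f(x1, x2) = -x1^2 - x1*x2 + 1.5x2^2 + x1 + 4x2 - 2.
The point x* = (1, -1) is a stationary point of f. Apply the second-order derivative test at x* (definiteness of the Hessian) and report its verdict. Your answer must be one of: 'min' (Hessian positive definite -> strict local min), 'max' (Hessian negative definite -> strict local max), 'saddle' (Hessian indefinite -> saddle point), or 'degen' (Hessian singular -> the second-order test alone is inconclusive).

Compute the Hessian H = grad^2 f:
  H = [[-2, -1], [-1, 3]]
Verify stationarity: grad f(x*) = H x* + g = (0, 0).
Eigenvalues of H: -2.1926, 3.1926.
Eigenvalues have mixed signs, so H is indefinite -> x* is a saddle point.

saddle


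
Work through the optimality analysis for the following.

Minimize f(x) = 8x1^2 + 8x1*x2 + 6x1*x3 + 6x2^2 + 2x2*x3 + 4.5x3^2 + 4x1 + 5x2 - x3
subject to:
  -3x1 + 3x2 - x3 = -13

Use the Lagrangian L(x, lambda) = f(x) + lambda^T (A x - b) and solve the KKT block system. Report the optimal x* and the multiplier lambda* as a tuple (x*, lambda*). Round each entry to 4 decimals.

Form the Lagrangian:
  L(x, lambda) = (1/2) x^T Q x + c^T x + lambda^T (A x - b)
Stationarity (grad_x L = 0): Q x + c + A^T lambda = 0.
Primal feasibility: A x = b.

This gives the KKT block system:
  [ Q   A^T ] [ x     ]   [-c ]
  [ A    0  ] [ lambda ] = [ b ]

Solving the linear system:
  x*      = (1.7925, -2.5682, -0.082)
  lambda* = (3.8808)
  f(x*)   = 22.4305

x* = (1.7925, -2.5682, -0.082), lambda* = (3.8808)


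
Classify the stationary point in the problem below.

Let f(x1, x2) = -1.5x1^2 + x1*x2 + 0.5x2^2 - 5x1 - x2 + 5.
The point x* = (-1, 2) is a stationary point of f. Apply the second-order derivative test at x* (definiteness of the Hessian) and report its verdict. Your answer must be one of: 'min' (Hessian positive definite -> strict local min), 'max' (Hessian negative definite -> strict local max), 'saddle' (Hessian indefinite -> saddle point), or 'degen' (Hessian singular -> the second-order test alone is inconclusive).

Compute the Hessian H = grad^2 f:
  H = [[-3, 1], [1, 1]]
Verify stationarity: grad f(x*) = H x* + g = (0, 0).
Eigenvalues of H: -3.2361, 1.2361.
Eigenvalues have mixed signs, so H is indefinite -> x* is a saddle point.

saddle


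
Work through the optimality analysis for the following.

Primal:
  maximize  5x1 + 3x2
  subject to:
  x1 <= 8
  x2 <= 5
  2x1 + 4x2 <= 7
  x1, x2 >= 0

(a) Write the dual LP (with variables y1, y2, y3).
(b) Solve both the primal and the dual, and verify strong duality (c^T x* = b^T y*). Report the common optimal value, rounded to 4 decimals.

The standard primal-dual pair for 'max c^T x s.t. A x <= b, x >= 0' is:
  Dual:  min b^T y  s.t.  A^T y >= c,  y >= 0.

So the dual LP is:
  minimize  8y1 + 5y2 + 7y3
  subject to:
    y1 + 2y3 >= 5
    y2 + 4y3 >= 3
    y1, y2, y3 >= 0

Solving the primal: x* = (3.5, 0).
  primal value c^T x* = 17.5.
Solving the dual: y* = (0, 0, 2.5).
  dual value b^T y* = 17.5.
Strong duality: c^T x* = b^T y*. Confirmed.

17.5


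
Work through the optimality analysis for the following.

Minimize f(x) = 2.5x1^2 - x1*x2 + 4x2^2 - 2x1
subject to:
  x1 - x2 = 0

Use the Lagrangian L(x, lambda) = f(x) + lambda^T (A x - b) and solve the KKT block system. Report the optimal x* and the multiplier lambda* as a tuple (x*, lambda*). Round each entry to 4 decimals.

Form the Lagrangian:
  L(x, lambda) = (1/2) x^T Q x + c^T x + lambda^T (A x - b)
Stationarity (grad_x L = 0): Q x + c + A^T lambda = 0.
Primal feasibility: A x = b.

This gives the KKT block system:
  [ Q   A^T ] [ x     ]   [-c ]
  [ A    0  ] [ lambda ] = [ b ]

Solving the linear system:
  x*      = (0.1818, 0.1818)
  lambda* = (1.2727)
  f(x*)   = -0.1818

x* = (0.1818, 0.1818), lambda* = (1.2727)


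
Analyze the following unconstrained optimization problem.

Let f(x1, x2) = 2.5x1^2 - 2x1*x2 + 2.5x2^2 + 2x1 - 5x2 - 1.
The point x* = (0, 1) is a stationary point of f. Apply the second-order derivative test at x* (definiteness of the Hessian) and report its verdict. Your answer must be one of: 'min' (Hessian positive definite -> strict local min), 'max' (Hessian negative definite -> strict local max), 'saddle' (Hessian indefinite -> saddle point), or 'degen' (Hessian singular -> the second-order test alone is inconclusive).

Compute the Hessian H = grad^2 f:
  H = [[5, -2], [-2, 5]]
Verify stationarity: grad f(x*) = H x* + g = (0, 0).
Eigenvalues of H: 3, 7.
Both eigenvalues > 0, so H is positive definite -> x* is a strict local min.

min


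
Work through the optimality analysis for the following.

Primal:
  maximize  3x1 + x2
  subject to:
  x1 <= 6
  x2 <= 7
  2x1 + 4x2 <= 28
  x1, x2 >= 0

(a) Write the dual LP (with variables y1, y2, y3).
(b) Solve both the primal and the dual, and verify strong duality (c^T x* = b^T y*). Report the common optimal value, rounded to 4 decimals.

The standard primal-dual pair for 'max c^T x s.t. A x <= b, x >= 0' is:
  Dual:  min b^T y  s.t.  A^T y >= c,  y >= 0.

So the dual LP is:
  minimize  6y1 + 7y2 + 28y3
  subject to:
    y1 + 2y3 >= 3
    y2 + 4y3 >= 1
    y1, y2, y3 >= 0

Solving the primal: x* = (6, 4).
  primal value c^T x* = 22.
Solving the dual: y* = (2.5, 0, 0.25).
  dual value b^T y* = 22.
Strong duality: c^T x* = b^T y*. Confirmed.

22


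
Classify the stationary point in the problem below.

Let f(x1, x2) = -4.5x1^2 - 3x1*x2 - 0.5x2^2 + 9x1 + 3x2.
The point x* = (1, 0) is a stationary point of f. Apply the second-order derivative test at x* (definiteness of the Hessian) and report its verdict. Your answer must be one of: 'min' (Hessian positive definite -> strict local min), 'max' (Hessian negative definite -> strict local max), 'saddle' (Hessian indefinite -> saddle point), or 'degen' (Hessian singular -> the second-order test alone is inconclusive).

Compute the Hessian H = grad^2 f:
  H = [[-9, -3], [-3, -1]]
Verify stationarity: grad f(x*) = H x* + g = (0, 0).
Eigenvalues of H: -10, 0.
H has a zero eigenvalue (singular; negative semidefinite but not definite), so H is neither positive definite, negative definite, nor indefinite. The second-order test alone is inconclusive -> degen.
(Indeed, f is constant along the null direction of H through x*, so x* is not a strict local extremum.)

degen


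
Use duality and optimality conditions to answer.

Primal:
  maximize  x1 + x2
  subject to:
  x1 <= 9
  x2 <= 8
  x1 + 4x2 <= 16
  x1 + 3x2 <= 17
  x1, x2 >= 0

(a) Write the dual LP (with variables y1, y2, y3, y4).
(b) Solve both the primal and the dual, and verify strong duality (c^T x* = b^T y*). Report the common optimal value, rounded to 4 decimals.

The standard primal-dual pair for 'max c^T x s.t. A x <= b, x >= 0' is:
  Dual:  min b^T y  s.t.  A^T y >= c,  y >= 0.

So the dual LP is:
  minimize  9y1 + 8y2 + 16y3 + 17y4
  subject to:
    y1 + y3 + y4 >= 1
    y2 + 4y3 + 3y4 >= 1
    y1, y2, y3, y4 >= 0

Solving the primal: x* = (9, 1.75).
  primal value c^T x* = 10.75.
Solving the dual: y* = (0.75, 0, 0.25, 0).
  dual value b^T y* = 10.75.
Strong duality: c^T x* = b^T y*. Confirmed.

10.75


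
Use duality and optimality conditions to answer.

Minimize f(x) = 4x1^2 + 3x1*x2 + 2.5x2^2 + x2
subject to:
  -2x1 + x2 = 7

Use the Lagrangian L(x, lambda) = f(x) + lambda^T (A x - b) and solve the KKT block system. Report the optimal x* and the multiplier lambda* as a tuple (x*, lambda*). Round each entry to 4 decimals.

Form the Lagrangian:
  L(x, lambda) = (1/2) x^T Q x + c^T x + lambda^T (A x - b)
Stationarity (grad_x L = 0): Q x + c + A^T lambda = 0.
Primal feasibility: A x = b.

This gives the KKT block system:
  [ Q   A^T ] [ x     ]   [-c ]
  [ A    0  ] [ lambda ] = [ b ]

Solving the linear system:
  x*      = (-2.325, 2.35)
  lambda* = (-5.775)
  f(x*)   = 21.3875

x* = (-2.325, 2.35), lambda* = (-5.775)


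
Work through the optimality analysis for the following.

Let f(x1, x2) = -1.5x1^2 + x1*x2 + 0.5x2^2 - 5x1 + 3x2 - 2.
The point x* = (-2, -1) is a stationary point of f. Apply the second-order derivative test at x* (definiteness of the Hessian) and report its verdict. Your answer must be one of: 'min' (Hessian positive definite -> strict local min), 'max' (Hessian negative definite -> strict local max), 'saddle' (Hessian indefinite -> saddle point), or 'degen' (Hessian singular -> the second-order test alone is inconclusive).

Compute the Hessian H = grad^2 f:
  H = [[-3, 1], [1, 1]]
Verify stationarity: grad f(x*) = H x* + g = (0, 0).
Eigenvalues of H: -3.2361, 1.2361.
Eigenvalues have mixed signs, so H is indefinite -> x* is a saddle point.

saddle


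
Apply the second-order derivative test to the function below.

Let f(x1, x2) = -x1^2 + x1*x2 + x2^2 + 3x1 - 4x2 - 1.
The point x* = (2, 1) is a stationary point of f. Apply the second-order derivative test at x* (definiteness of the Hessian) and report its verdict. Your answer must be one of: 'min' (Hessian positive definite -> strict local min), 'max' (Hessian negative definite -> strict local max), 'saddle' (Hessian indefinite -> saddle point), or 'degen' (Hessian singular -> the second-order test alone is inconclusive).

Compute the Hessian H = grad^2 f:
  H = [[-2, 1], [1, 2]]
Verify stationarity: grad f(x*) = H x* + g = (0, 0).
Eigenvalues of H: -2.2361, 2.2361.
Eigenvalues have mixed signs, so H is indefinite -> x* is a saddle point.

saddle


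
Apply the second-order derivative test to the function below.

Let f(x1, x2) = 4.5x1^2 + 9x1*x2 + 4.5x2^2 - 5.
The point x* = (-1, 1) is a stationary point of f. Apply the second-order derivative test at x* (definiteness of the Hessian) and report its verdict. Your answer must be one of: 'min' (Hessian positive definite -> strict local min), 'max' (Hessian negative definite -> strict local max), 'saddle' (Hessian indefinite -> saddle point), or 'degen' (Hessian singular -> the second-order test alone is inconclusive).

Compute the Hessian H = grad^2 f:
  H = [[9, 9], [9, 9]]
Verify stationarity: grad f(x*) = H x* + g = (0, 0).
Eigenvalues of H: 0, 18.
H has a zero eigenvalue (singular; positive semidefinite but not definite), so H is neither positive definite, negative definite, nor indefinite. The second-order test alone is inconclusive -> degen.
(Indeed, f is constant along the null direction of H through x*, so x* is not a strict local extremum.)

degen


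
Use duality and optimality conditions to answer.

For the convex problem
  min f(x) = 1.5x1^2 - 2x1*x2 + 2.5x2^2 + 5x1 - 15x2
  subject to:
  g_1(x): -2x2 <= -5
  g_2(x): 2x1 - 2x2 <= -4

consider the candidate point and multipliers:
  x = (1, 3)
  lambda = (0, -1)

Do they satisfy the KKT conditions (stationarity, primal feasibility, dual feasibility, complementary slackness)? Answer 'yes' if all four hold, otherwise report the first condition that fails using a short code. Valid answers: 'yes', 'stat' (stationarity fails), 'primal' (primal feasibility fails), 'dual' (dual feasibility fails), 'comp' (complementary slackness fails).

Gradient of f: grad f(x) = Q x + c = (2, -2)
Constraint values g_i(x) = a_i^T x - b_i:
  g_1((1, 3)) = -1
  g_2((1, 3)) = 0
Stationarity residual: grad f(x) + sum_i lambda_i a_i = (0, 0)
  -> stationarity OK
Primal feasibility (all g_i <= 0): OK
Dual feasibility (all lambda_i >= 0): FAILS
Complementary slackness (lambda_i * g_i(x) = 0 for all i): OK

Verdict: the first failing condition is dual_feasibility -> dual.

dual


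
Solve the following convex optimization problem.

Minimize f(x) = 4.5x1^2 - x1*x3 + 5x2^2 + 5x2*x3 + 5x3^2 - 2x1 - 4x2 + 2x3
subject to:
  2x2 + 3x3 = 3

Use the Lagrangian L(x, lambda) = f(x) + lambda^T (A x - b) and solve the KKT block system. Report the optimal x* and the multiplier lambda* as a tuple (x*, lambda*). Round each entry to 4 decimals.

Form the Lagrangian:
  L(x, lambda) = (1/2) x^T Q x + c^T x + lambda^T (A x - b)
Stationarity (grad_x L = 0): Q x + c + A^T lambda = 0.
Primal feasibility: A x = b.

This gives the KKT block system:
  [ Q   A^T ] [ x     ]   [-c ]
  [ A    0  ] [ lambda ] = [ b ]

Solving the linear system:
  x*      = (0.2684, 0.877, 0.4153)
  lambda* = (-3.4233)
  f(x*)   = 3.528

x* = (0.2684, 0.877, 0.4153), lambda* = (-3.4233)


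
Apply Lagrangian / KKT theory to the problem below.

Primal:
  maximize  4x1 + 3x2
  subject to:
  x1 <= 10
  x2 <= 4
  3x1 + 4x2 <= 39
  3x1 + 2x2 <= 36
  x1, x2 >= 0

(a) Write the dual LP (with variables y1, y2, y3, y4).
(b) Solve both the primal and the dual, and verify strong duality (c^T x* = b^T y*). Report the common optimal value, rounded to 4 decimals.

The standard primal-dual pair for 'max c^T x s.t. A x <= b, x >= 0' is:
  Dual:  min b^T y  s.t.  A^T y >= c,  y >= 0.

So the dual LP is:
  minimize  10y1 + 4y2 + 39y3 + 36y4
  subject to:
    y1 + 3y3 + 3y4 >= 4
    y2 + 4y3 + 2y4 >= 3
    y1, y2, y3, y4 >= 0

Solving the primal: x* = (10, 2.25).
  primal value c^T x* = 46.75.
Solving the dual: y* = (1.75, 0, 0.75, 0).
  dual value b^T y* = 46.75.
Strong duality: c^T x* = b^T y*. Confirmed.

46.75


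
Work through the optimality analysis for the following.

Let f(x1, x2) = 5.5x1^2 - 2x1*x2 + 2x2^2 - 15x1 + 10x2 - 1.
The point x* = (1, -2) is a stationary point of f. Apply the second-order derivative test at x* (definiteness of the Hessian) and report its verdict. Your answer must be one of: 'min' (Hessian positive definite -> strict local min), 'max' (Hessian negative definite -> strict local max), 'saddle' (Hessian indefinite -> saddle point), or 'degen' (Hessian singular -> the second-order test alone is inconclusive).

Compute the Hessian H = grad^2 f:
  H = [[11, -2], [-2, 4]]
Verify stationarity: grad f(x*) = H x* + g = (0, 0).
Eigenvalues of H: 3.4689, 11.5311.
Both eigenvalues > 0, so H is positive definite -> x* is a strict local min.

min


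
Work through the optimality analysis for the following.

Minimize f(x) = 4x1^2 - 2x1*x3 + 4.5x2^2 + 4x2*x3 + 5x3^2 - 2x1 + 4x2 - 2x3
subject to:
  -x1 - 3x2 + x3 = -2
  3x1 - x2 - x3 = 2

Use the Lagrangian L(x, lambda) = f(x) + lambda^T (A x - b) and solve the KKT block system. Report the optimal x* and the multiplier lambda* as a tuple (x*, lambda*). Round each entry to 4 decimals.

Form the Lagrangian:
  L(x, lambda) = (1/2) x^T Q x + c^T x + lambda^T (A x - b)
Stationarity (grad_x L = 0): Q x + c + A^T lambda = 0.
Primal feasibility: A x = b.

This gives the KKT block system:
  [ Q   A^T ] [ x     ]   [-c ]
  [ A    0  ] [ lambda ] = [ b ]

Solving the linear system:
  x*      = (0.756, 0.378, -0.11)
  lambda* = (2.5155, -0.5842)
  f(x*)   = 3.2096

x* = (0.756, 0.378, -0.11), lambda* = (2.5155, -0.5842)


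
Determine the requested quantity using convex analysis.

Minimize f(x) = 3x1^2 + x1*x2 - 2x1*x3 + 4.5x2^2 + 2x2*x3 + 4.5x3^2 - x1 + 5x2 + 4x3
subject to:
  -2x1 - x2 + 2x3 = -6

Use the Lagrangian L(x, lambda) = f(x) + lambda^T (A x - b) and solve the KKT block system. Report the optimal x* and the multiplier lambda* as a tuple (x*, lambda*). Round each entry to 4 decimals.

Form the Lagrangian:
  L(x, lambda) = (1/2) x^T Q x + c^T x + lambda^T (A x - b)
Stationarity (grad_x L = 0): Q x + c + A^T lambda = 0.
Primal feasibility: A x = b.

This gives the KKT block system:
  [ Q   A^T ] [ x     ]   [-c ]
  [ A    0  ] [ lambda ] = [ b ]

Solving the linear system:
  x*      = (1.5193, 0.1981, -1.3816)
  lambda* = (5.5386)
  f(x*)   = 13.5882

x* = (1.5193, 0.1981, -1.3816), lambda* = (5.5386)


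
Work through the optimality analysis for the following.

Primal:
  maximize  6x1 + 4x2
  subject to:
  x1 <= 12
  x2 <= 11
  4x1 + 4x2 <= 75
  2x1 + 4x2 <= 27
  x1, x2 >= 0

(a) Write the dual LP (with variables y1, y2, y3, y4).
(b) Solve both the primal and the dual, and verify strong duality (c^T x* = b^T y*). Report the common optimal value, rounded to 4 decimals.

The standard primal-dual pair for 'max c^T x s.t. A x <= b, x >= 0' is:
  Dual:  min b^T y  s.t.  A^T y >= c,  y >= 0.

So the dual LP is:
  minimize  12y1 + 11y2 + 75y3 + 27y4
  subject to:
    y1 + 4y3 + 2y4 >= 6
    y2 + 4y3 + 4y4 >= 4
    y1, y2, y3, y4 >= 0

Solving the primal: x* = (12, 0.75).
  primal value c^T x* = 75.
Solving the dual: y* = (4, 0, 0, 1).
  dual value b^T y* = 75.
Strong duality: c^T x* = b^T y*. Confirmed.

75


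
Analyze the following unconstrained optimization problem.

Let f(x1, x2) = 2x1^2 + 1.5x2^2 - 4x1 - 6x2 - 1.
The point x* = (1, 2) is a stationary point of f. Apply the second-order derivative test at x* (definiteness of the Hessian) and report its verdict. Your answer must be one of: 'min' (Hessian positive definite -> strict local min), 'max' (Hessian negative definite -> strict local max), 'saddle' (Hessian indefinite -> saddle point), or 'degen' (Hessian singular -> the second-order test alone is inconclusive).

Compute the Hessian H = grad^2 f:
  H = [[4, 0], [0, 3]]
Verify stationarity: grad f(x*) = H x* + g = (0, 0).
Eigenvalues of H: 3, 4.
Both eigenvalues > 0, so H is positive definite -> x* is a strict local min.

min


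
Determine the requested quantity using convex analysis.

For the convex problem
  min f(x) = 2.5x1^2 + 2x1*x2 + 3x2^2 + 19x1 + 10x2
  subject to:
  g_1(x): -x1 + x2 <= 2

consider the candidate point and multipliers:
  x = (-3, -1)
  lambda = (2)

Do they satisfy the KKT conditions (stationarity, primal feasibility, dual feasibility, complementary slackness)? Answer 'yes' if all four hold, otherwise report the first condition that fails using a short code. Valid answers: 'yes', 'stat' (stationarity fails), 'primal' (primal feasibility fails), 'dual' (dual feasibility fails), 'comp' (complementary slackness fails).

Gradient of f: grad f(x) = Q x + c = (2, -2)
Constraint values g_i(x) = a_i^T x - b_i:
  g_1((-3, -1)) = 0
Stationarity residual: grad f(x) + sum_i lambda_i a_i = (0, 0)
  -> stationarity OK
Primal feasibility (all g_i <= 0): OK
Dual feasibility (all lambda_i >= 0): OK
Complementary slackness (lambda_i * g_i(x) = 0 for all i): OK

Verdict: yes, KKT holds.

yes


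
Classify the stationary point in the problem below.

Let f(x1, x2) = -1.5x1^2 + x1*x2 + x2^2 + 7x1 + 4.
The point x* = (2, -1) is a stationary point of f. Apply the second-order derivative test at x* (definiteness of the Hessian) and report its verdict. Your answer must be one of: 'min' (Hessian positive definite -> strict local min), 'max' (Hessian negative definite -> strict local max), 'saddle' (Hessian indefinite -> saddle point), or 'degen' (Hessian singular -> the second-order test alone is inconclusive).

Compute the Hessian H = grad^2 f:
  H = [[-3, 1], [1, 2]]
Verify stationarity: grad f(x*) = H x* + g = (0, 0).
Eigenvalues of H: -3.1926, 2.1926.
Eigenvalues have mixed signs, so H is indefinite -> x* is a saddle point.

saddle


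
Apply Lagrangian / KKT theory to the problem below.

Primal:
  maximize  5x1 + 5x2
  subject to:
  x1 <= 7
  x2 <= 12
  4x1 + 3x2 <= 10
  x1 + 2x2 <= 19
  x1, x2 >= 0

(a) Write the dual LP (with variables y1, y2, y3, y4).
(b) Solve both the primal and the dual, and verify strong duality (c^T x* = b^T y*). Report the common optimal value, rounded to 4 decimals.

The standard primal-dual pair for 'max c^T x s.t. A x <= b, x >= 0' is:
  Dual:  min b^T y  s.t.  A^T y >= c,  y >= 0.

So the dual LP is:
  minimize  7y1 + 12y2 + 10y3 + 19y4
  subject to:
    y1 + 4y3 + y4 >= 5
    y2 + 3y3 + 2y4 >= 5
    y1, y2, y3, y4 >= 0

Solving the primal: x* = (0, 3.3333).
  primal value c^T x* = 16.6667.
Solving the dual: y* = (0, 0, 1.6667, 0).
  dual value b^T y* = 16.6667.
Strong duality: c^T x* = b^T y*. Confirmed.

16.6667


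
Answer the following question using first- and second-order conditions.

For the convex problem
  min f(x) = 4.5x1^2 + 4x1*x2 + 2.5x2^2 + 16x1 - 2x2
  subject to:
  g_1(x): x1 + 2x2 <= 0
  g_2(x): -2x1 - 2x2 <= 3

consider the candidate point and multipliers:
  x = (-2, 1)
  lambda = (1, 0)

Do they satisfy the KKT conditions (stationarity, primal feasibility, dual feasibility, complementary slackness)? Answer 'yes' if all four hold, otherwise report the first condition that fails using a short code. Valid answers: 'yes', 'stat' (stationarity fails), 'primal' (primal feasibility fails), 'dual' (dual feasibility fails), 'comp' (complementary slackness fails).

Gradient of f: grad f(x) = Q x + c = (2, -5)
Constraint values g_i(x) = a_i^T x - b_i:
  g_1((-2, 1)) = 0
  g_2((-2, 1)) = -1
Stationarity residual: grad f(x) + sum_i lambda_i a_i = (3, -3)
  -> stationarity FAILS
Primal feasibility (all g_i <= 0): OK
Dual feasibility (all lambda_i >= 0): OK
Complementary slackness (lambda_i * g_i(x) = 0 for all i): OK

Verdict: the first failing condition is stationarity -> stat.

stat


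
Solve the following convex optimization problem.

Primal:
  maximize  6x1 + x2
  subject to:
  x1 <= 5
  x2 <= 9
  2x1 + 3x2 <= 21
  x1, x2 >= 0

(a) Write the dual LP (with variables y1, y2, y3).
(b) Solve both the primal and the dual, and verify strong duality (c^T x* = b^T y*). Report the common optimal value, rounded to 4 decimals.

The standard primal-dual pair for 'max c^T x s.t. A x <= b, x >= 0' is:
  Dual:  min b^T y  s.t.  A^T y >= c,  y >= 0.

So the dual LP is:
  minimize  5y1 + 9y2 + 21y3
  subject to:
    y1 + 2y3 >= 6
    y2 + 3y3 >= 1
    y1, y2, y3 >= 0

Solving the primal: x* = (5, 3.6667).
  primal value c^T x* = 33.6667.
Solving the dual: y* = (5.3333, 0, 0.3333).
  dual value b^T y* = 33.6667.
Strong duality: c^T x* = b^T y*. Confirmed.

33.6667
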